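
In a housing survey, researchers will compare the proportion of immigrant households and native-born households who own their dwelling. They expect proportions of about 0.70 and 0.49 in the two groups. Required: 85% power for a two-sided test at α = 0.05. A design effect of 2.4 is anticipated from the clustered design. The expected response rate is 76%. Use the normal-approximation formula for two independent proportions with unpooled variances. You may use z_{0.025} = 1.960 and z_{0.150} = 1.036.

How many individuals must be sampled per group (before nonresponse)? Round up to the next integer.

n = 296 per group

n = (z_{α/2} + z_β)² · [p₁(1−p₁) + p₂(1−p₂)] / (p₁ − p₂)²
  = (1.960 + 1.036)² · (0.70·0.30 + 0.49·0.51) / (0.21)²
  = (2.996)² · (0.2100 + 0.2499) / 0.0441
  = 8.9760 · 0.4599 / 0.0441
  = 93.61
Design effect: 2.4 × 93.61 = 224.66.
Adjust for 76% response: 224.66 / 0.76 = 295.60.
Round up → n = 296 per group.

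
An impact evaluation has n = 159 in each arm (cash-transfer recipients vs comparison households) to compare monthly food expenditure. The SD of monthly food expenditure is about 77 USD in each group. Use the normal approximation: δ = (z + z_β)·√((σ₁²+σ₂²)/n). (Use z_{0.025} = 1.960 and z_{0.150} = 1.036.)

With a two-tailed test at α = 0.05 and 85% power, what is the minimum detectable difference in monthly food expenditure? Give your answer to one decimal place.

Minimum detectable difference ≈ 25.9 USD

δ = (z_{α/2} + z_β) · √((σ₁²+σ₂²)/n)
  = (1.960 + 1.036) · √(11858/159)
  = 2.996 · √74.5786
  = 2.996 · 8.6359
  = 25.8731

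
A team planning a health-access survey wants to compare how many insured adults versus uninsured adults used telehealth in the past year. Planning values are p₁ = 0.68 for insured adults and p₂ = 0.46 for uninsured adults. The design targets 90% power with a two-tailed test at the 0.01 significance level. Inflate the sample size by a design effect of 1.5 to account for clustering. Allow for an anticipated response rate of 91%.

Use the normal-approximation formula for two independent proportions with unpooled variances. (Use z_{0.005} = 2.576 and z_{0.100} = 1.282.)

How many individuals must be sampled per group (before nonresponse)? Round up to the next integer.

n = (z_{α/2} + z_β)² · [p₁(1−p₁) + p₂(1−p₂)] / (p₁ − p₂)²
  = (2.576 + 1.282)² · (0.68·0.32 + 0.46·0.54) / (0.22)²
  = (3.858)² · (0.2176 + 0.2484) / 0.0484
  = 14.8842 · 0.4660 / 0.0484
  = 143.31
Design effect: 1.5 × 143.31 = 214.96.
Adjust for 91% response: 214.96 / 0.91 = 236.22.
Round up → n = 237 per group.

n = 237 per group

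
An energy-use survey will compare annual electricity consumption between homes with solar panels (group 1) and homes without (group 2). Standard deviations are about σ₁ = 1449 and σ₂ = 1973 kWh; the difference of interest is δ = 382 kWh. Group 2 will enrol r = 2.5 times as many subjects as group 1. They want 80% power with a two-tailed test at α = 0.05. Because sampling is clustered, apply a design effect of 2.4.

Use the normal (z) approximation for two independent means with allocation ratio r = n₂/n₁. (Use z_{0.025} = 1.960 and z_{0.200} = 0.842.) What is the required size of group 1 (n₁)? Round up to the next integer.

n₁ = 473

n₁ = (z_{α/2} + z_β)² · (σ₁² + σ₂²/r) / δ²
   = (1.960 + 0.842)² · (1449² + 1973²/2.5) / 382²
   = 7.8512 · (2099601 + 1557091.6) / 145924
   = 7.8512 · 3656692.6 / 145924
   = 196.74
Design effect: 2.4 × 196.74 = 472.18.
Round up → n₁ = 473; n₂ = r·n₁ = 2.5 × 473 = 1183.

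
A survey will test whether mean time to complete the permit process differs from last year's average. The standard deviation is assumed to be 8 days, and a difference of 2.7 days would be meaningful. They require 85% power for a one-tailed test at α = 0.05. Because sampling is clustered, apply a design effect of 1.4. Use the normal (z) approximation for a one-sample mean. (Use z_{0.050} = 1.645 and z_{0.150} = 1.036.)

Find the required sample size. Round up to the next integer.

n = 89

n = (z_α + z_β)² · σ² / δ²
  = (1.645 + 1.036)² · 8² / 2.7²
  = 7.1878 · 64 / 7.29
  = 63.10
Design effect: 1.4 × 63.10 = 88.34.
Round up → n = 89.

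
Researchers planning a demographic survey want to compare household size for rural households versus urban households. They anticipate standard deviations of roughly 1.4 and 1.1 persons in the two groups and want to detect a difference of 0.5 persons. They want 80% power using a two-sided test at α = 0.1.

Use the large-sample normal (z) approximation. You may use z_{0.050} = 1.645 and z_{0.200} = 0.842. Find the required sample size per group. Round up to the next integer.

n = 79 per group

n = (z_{α/2} + z_β)² · (σ₁² + σ₂²) / δ²
  = (1.645 + 0.842)² · (1.4² + 1.1² = 3.17) / 0.5²
  = 6.1852 · 3.17 / 0.25
  = 78.43
Round up → n = 79 per group.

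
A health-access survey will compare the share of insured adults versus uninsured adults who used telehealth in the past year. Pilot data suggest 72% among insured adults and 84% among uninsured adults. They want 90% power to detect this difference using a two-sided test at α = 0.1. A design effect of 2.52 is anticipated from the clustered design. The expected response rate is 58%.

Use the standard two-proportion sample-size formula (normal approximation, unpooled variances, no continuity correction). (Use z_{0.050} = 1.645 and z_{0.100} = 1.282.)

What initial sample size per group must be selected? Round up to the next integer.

n = 869 per group

n = (z_{α/2} + z_β)² · [p₁(1−p₁) + p₂(1−p₂)] / (p₁ − p₂)²
  = (1.645 + 1.282)² · (0.72·0.28 + 0.84·0.16) / (-0.12)²
  = (2.927)² · (0.2016 + 0.1344) / 0.0144
  = 8.5673 · 0.3360 / 0.0144
  = 199.90
Design effect: 2.52 × 199.90 = 503.76.
Adjust for 58% response: 503.76 / 0.58 = 868.55.
Round up → n = 869 per group.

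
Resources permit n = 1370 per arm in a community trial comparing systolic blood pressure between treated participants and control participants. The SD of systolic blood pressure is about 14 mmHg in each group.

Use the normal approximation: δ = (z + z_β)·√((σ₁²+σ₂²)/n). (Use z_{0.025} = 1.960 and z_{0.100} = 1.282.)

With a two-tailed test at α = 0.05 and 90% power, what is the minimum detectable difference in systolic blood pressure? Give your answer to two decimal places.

Minimum detectable difference ≈ 1.73 mmHg

δ = (z_{α/2} + z_β) · √((σ₁²+σ₂²)/n)
  = (1.960 + 1.282) · √(392/1370)
  = 3.242 · √0.28613
  = 3.242 · 0.5349
  = 1.7342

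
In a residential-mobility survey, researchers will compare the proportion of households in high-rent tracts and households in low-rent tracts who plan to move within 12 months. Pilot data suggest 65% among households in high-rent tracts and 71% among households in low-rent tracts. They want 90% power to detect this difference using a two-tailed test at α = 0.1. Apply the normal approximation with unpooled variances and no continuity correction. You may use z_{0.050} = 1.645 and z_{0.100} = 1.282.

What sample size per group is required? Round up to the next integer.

n = (z_{α/2} + z_β)² · [p₁(1−p₁) + p₂(1−p₂)] / (p₁ − p₂)²
  = (1.645 + 1.282)² · (0.65·0.35 + 0.71·0.29) / (-0.06)²
  = (2.927)² · (0.2275 + 0.2059) / 0.0036
  = 8.5673 · 0.4334 / 0.0036
  = 1031.41
Round up → n = 1032 per group.

n = 1032 per group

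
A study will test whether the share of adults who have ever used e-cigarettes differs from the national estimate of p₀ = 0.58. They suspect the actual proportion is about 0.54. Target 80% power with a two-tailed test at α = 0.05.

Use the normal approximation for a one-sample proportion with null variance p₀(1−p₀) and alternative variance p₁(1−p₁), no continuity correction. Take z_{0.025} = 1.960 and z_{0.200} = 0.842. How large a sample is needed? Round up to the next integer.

n = 1203

n = [z_{α/2}·√(p₀q₀) + z_β·√(p₁q₁)]² / (p₁ − p₀)²
  = [1.960·√(0.58·0.42) + 0.842·√(0.54·0.46)]² / (-0.04)²
  = [1.960·0.4936 + 0.842·0.4984]² / 0.0016
  = [1.3870]² / 0.0016
  = 1202.40
Round up → n = 1203.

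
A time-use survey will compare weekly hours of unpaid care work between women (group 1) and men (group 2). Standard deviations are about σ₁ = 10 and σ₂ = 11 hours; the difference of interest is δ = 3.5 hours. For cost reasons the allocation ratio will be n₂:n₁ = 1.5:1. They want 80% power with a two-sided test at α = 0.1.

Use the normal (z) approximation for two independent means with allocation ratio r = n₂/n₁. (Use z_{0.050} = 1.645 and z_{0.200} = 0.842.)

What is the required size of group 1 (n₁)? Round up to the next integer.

n₁ = 92

n₁ = (z_{α/2} + z_β)² · (σ₁² + σ₂²/r) / δ²
   = (1.645 + 0.842)² · (10² + 11²/1.5) / 3.5²
   = 6.1852 · (100 + 80.6667) / 12.25
   = 6.1852 · 180.6667 / 12.25
   = 91.22
Round up → n₁ = 92; n₂ = r·n₁ = 1.5 × 92 = 138.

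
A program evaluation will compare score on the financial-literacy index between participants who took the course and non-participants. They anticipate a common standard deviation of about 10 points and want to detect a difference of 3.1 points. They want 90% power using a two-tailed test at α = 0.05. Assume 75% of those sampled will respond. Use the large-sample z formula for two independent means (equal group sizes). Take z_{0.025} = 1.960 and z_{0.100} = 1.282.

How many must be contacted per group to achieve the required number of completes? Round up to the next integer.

n = (z_{α/2} + z_β)² · (σ₁² + σ₂²) / δ²
  = (1.960 + 1.282)² · (2·10² = 200) / 3.1²
  = 10.5106 · 200 / 9.61
  = 218.74
Adjust for 75% response: 218.74 / 0.75 = 291.66.
Round up → n = 292 per group.

n = 292 per group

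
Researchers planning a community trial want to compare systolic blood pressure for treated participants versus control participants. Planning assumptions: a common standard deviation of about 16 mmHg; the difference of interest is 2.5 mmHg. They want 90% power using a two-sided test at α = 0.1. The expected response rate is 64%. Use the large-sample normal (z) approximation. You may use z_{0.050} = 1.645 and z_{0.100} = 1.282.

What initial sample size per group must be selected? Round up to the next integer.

n = (z_{α/2} + z_β)² · (σ₁² + σ₂²) / δ²
  = (1.645 + 1.282)² · (2·16² = 512) / 2.5²
  = 8.5673 · 512 / 6.25
  = 701.84
Adjust for 64% response: 701.84 / 0.64 = 1096.62.
Round up → n = 1097 per group.

n = 1097 per group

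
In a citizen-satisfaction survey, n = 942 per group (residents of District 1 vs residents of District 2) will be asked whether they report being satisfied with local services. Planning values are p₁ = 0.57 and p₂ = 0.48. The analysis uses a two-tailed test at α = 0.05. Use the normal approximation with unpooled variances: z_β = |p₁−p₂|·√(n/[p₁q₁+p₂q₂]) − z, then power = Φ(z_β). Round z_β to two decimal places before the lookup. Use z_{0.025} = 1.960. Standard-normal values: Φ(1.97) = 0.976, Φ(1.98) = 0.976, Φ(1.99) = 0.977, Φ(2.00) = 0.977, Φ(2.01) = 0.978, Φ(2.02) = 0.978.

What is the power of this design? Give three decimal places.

z_β = |p₁−p₂|·√(n/[p₁q₁+p₂q₂]) − z_{α/2}
    = 0.09 · √(942/0.4947) − 1.960
    = 0.09 · 43.6370 − 1.960
    = 3.9273 − 1.960 = 1.9673 → 1.97
Power = Φ(1.97) = 0.976.

Power ≈ 0.976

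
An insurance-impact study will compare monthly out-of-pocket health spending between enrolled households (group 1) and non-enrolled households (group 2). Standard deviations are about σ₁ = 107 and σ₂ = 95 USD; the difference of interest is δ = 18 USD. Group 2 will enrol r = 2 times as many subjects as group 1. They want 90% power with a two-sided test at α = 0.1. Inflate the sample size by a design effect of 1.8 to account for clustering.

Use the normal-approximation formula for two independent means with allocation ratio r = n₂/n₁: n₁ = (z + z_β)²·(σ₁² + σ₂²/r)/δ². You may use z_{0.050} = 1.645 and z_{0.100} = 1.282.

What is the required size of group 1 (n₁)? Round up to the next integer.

n₁ = (z_{α/2} + z_β)² · (σ₁² + σ₂²/r) / δ²
   = (1.645 + 1.282)² · (107² + 95²/2) / 18²
   = 8.5673 · (11449 + 4512.5) / 324
   = 8.5673 · 15961.5 / 324
   = 422.06
Design effect: 1.8 × 422.06 = 759.71.
Round up → n₁ = 760; n₂ = r·n₁ = 2 × 760 = 1520.

n₁ = 760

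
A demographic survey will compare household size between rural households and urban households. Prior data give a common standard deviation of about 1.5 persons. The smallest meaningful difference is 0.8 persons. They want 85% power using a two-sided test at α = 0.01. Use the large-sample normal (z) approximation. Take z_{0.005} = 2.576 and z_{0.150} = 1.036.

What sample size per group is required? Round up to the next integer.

n = (z_{α/2} + z_β)² · (σ₁² + σ₂²) / δ²
  = (2.576 + 1.036)² · (2·1.5² = 4.5) / 0.8²
  = 13.0465 · 4.5 / 0.64
  = 91.73
Round up → n = 92 per group.

n = 92 per group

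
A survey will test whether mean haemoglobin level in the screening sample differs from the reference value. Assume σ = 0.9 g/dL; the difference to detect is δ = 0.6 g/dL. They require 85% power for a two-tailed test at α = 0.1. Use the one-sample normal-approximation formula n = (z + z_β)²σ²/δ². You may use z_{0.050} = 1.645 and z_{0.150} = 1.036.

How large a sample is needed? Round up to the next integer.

n = (z_{α/2} + z_β)² · σ² / δ²
  = (1.645 + 1.036)² · 0.9² / 0.6²
  = 7.1878 · 0.81 / 0.36
  = 16.17
Round up → n = 17.

n = 17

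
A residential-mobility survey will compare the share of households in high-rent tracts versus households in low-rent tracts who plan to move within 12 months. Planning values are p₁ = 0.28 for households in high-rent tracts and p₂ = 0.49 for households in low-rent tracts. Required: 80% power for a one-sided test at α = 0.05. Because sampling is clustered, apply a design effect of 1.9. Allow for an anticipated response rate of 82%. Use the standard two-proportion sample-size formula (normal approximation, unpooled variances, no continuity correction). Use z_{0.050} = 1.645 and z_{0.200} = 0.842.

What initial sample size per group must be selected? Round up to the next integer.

n = (z_α + z_β)² · [p₁(1−p₁) + p₂(1−p₂)] / (p₁ − p₂)²
  = (1.645 + 0.842)² · (0.28·0.72 + 0.49·0.51) / (-0.21)²
  = (2.487)² · (0.2016 + 0.2499) / 0.0441
  = 6.1852 · 0.4515 / 0.0441
  = 63.32
Design effect: 1.9 × 63.32 = 120.32.
Adjust for 82% response: 120.32 / 0.82 = 146.73.
Round up → n = 147 per group.

n = 147 per group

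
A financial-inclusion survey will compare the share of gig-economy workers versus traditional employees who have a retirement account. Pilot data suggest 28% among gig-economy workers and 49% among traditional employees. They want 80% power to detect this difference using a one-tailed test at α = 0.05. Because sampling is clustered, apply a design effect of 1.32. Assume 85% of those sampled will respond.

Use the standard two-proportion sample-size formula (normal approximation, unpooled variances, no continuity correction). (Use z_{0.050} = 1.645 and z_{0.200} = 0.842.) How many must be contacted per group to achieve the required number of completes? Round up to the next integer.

n = (z_α + z_β)² · [p₁(1−p₁) + p₂(1−p₂)] / (p₁ − p₂)²
  = (1.645 + 0.842)² · (0.28·0.72 + 0.49·0.51) / (-0.21)²
  = (2.487)² · (0.2016 + 0.2499) / 0.0441
  = 6.1852 · 0.4515 / 0.0441
  = 63.32
Design effect: 1.32 × 63.32 = 83.59.
Adjust for 85% response: 83.59 / 0.85 = 98.34.
Round up → n = 99 per group.

n = 99 per group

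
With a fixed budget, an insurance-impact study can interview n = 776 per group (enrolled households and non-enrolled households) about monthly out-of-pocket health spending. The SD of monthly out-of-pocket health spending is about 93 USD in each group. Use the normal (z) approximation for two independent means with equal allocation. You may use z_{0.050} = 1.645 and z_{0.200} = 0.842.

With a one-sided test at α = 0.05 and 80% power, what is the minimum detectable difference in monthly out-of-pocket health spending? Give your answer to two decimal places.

δ = (z_α + z_β) · √((σ₁²+σ₂²)/n)
  = (1.645 + 0.842) · √(17298/776)
  = 2.487 · √22.2912
  = 2.487 · 4.7214
  = 11.7420

Minimum detectable difference ≈ 11.74 USD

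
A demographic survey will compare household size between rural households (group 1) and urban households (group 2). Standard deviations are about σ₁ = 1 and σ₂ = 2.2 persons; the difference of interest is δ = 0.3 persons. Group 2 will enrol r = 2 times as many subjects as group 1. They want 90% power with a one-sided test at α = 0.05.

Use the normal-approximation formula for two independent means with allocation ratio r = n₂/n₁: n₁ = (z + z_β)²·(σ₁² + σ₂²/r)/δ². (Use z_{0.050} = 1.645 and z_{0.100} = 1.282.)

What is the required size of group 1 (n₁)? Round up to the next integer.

n₁ = 326

n₁ = (z_α + z_β)² · (σ₁² + σ₂²/r) / δ²
   = (1.645 + 1.282)² · (1² + 2.2²/2) / 0.3²
   = 8.5673 · (1 + 2.42) / 0.09
   = 8.5673 · 3.42 / 0.09
   = 325.56
Round up → n₁ = 326; n₂ = r·n₁ = 2 × 326 = 652.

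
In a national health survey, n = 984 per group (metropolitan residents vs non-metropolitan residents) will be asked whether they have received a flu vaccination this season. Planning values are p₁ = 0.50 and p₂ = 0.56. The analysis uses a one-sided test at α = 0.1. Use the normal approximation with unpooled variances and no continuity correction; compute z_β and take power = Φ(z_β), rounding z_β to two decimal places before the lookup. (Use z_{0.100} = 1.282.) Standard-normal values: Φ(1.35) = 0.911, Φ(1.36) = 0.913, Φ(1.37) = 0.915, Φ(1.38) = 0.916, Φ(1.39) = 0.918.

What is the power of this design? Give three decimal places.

z_β = |p₁−p₂|·√(n/[p₁q₁+p₂q₂]) − z_α
    = 0.06 · √(984/0.4964) − 1.282
    = 0.06 · 44.5227 − 1.282
    = 2.6714 − 1.282 = 1.3894 → 1.39
Power = Φ(1.39) = 0.918.

Power ≈ 0.918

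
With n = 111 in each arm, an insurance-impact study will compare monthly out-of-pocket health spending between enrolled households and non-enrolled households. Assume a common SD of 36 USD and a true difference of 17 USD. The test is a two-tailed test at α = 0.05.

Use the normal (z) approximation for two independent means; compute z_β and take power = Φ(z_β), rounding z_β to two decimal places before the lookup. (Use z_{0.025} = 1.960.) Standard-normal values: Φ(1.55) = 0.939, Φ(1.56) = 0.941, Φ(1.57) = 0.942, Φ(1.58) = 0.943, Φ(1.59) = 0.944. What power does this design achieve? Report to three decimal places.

z_β = δ·√(n/(σ₁²+σ₂²)) − z_{α/2}
    = 17 · √(111/2592) − 1.960
    = 17 · 0.20694 − 1.960
    = 3.5180 − 1.960 = 1.5580 → 1.56
Power = Φ(1.56) = 0.941.

Power ≈ 0.941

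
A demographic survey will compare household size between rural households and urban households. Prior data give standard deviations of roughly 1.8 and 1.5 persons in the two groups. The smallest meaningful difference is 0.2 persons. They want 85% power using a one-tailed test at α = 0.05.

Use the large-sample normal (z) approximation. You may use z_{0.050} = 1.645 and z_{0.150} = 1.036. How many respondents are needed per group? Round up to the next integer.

n = 987 per group

n = (z_α + z_β)² · (σ₁² + σ₂²) / δ²
  = (1.645 + 1.036)² · (1.8² + 1.5² = 5.49) / 0.2²
  = 7.1878 · 5.49 / 0.04
  = 986.52
Round up → n = 987 per group.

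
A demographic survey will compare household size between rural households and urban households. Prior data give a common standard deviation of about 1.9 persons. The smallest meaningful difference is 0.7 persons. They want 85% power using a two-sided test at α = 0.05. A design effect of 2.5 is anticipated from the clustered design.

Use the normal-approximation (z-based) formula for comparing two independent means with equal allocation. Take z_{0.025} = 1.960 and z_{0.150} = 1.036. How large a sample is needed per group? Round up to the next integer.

n = 331 per group

n = (z_{α/2} + z_β)² · (σ₁² + σ₂²) / δ²
  = (1.960 + 1.036)² · (2·1.9² = 7.22) / 0.7²
  = 8.9760 · 7.22 / 0.49
  = 132.26
Design effect: 2.5 × 132.26 = 330.65.
Round up → n = 331 per group.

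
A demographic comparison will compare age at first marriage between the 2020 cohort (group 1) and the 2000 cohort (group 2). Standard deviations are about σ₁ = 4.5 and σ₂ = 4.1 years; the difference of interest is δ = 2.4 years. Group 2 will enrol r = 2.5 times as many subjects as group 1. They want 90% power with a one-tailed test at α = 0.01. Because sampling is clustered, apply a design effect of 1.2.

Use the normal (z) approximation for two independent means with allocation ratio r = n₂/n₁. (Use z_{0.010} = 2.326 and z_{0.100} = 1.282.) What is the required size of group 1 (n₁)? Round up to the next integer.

n₁ = 74

n₁ = (z_α + z_β)² · (σ₁² + σ₂²/r) / δ²
   = (2.326 + 1.282)² · (4.5² + 4.1²/2.5) / 2.4²
   = 13.0177 · (20.25 + 6.724) / 5.76
   = 13.0177 · 26.974 / 5.76
   = 60.96
Design effect: 1.2 × 60.96 = 73.15.
Round up → n₁ = 74; n₂ = r·n₁ = 2.5 × 74 = 185.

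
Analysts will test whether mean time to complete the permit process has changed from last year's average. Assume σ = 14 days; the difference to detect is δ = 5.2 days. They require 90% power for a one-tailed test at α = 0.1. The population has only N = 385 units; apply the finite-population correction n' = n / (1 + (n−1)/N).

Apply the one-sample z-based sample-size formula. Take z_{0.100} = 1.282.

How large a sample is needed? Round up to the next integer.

n = 43

n = (z_α + z_β)² · σ² / δ²
  = (1.282 + 1.282)² · 14² / 5.2²
  = 6.5741 · 196 / 27.04
  = 47.65
Finite-population correction (N = 385): 47.65 / (1 + (47.65 − 1)/385) = 42.50.
Round up → n = 43.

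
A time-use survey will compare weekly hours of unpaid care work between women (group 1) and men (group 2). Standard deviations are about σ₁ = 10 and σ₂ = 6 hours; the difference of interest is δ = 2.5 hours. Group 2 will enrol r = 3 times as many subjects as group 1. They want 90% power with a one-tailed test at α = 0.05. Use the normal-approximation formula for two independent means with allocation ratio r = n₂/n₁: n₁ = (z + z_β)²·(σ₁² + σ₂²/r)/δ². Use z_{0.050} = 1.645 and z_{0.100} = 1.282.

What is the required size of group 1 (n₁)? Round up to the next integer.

n₁ = (z_α + z_β)² · (σ₁² + σ₂²/r) / δ²
   = (1.645 + 1.282)² · (10² + 6²/3) / 2.5²
   = 8.5673 · (100 + 12) / 6.25
   = 8.5673 · 112 / 6.25
   = 153.53
Round up → n₁ = 154; n₂ = r·n₁ = 3 × 154 = 462.

n₁ = 154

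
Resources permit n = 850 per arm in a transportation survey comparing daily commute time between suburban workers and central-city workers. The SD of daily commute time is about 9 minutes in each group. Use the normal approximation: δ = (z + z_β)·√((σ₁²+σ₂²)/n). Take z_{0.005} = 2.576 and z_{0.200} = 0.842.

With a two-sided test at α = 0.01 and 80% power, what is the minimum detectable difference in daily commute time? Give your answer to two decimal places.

δ = (z_{α/2} + z_β) · √((σ₁²+σ₂²)/n)
  = (2.576 + 0.842) · √(162/850)
  = 3.418 · √0.19059
  = 3.418 · 0.4366
  = 1.4922

Minimum detectable difference ≈ 1.49 minutes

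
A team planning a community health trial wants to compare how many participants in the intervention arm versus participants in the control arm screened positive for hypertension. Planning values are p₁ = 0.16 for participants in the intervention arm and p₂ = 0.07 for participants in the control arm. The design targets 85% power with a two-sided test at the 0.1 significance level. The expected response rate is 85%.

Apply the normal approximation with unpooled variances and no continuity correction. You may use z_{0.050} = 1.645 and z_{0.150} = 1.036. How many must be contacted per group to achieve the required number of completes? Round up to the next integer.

n = (z_{α/2} + z_β)² · [p₁(1−p₁) + p₂(1−p₂)] / (p₁ − p₂)²
  = (1.645 + 1.036)² · (0.16·0.84 + 0.07·0.93) / (0.09)²
  = (2.681)² · (0.1344 + 0.0651) / 0.0081
  = 7.1878 · 0.1995 / 0.0081
  = 177.03
Adjust for 85% response: 177.03 / 0.85 = 208.27.
Round up → n = 209 per group.

n = 209 per group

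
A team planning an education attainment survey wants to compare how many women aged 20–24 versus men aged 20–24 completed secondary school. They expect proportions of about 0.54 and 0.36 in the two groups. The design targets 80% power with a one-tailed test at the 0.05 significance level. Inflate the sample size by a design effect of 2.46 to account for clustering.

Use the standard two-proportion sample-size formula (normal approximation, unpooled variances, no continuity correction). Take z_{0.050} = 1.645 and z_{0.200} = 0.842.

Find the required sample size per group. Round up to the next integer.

n = (z_α + z_β)² · [p₁(1−p₁) + p₂(1−p₂)] / (p₁ − p₂)²
  = (1.645 + 0.842)² · (0.54·0.46 + 0.36·0.64) / (0.18)²
  = (2.487)² · (0.2484 + 0.2304) / 0.0324
  = 6.1852 · 0.4788 / 0.0324
  = 91.40
Design effect: 2.46 × 91.40 = 224.85.
Round up → n = 225 per group.

n = 225 per group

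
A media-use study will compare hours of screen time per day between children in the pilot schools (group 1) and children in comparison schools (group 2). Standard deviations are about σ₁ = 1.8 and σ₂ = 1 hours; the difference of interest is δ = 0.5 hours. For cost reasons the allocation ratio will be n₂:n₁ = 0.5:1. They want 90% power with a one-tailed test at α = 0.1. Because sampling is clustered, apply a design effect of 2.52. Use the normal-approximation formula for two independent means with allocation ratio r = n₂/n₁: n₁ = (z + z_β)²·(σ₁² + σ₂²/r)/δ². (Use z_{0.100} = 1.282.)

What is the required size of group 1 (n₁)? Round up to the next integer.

n₁ = (z_α + z_β)² · (σ₁² + σ₂²/r) / δ²
   = (1.282 + 1.282)² · (1.8² + 1²/0.5) / 0.5²
   = 6.5741 · (3.24 + 2) / 0.25
   = 6.5741 · 5.24 / 0.25
   = 137.79
Design effect: 2.52 × 137.79 = 347.24.
Round up → n₁ = 348; n₂ = r·n₁ = 0.5 × 348 = 174.

n₁ = 348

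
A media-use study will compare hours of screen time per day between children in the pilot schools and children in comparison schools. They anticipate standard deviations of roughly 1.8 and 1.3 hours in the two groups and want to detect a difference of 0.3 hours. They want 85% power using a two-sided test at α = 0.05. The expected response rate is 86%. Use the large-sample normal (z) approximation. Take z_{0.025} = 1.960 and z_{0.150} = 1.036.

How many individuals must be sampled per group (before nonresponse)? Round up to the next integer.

n = (z_{α/2} + z_β)² · (σ₁² + σ₂²) / δ²
  = (1.960 + 1.036)² · (1.8² + 1.3² = 4.93) / 0.3²
  = 8.9760 · 4.93 / 0.09
  = 491.69
Adjust for 86% response: 491.69 / 0.86 = 571.73.
Round up → n = 572 per group.

n = 572 per group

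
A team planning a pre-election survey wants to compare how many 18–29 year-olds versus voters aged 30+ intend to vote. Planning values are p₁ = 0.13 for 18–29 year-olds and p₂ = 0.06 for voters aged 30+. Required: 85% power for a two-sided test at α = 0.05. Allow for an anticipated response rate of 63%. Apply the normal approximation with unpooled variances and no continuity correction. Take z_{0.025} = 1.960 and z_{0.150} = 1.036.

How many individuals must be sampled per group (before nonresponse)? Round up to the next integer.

n = 493 per group

n = (z_{α/2} + z_β)² · [p₁(1−p₁) + p₂(1−p₂)] / (p₁ − p₂)²
  = (1.960 + 1.036)² · (0.13·0.87 + 0.06·0.94) / (0.07)²
  = (2.996)² · (0.1131 + 0.0564) / 0.0049
  = 8.9760 · 0.1695 / 0.0049
  = 310.50
Adjust for 63% response: 310.50 / 0.63 = 492.85.
Round up → n = 493 per group.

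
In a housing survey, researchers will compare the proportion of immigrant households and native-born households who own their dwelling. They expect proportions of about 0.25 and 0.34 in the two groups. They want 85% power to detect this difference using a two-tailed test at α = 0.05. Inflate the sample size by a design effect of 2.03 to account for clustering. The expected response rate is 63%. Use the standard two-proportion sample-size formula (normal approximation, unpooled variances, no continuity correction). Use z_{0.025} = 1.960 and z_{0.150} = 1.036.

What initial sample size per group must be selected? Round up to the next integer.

n = 1471 per group

n = (z_{α/2} + z_β)² · [p₁(1−p₁) + p₂(1−p₂)] / (p₁ − p₂)²
  = (1.960 + 1.036)² · (0.25·0.75 + 0.34·0.66) / (-0.09)²
  = (2.996)² · (0.1875 + 0.2244) / 0.0081
  = 8.9760 · 0.4119 / 0.0081
  = 456.45
Design effect: 2.03 × 456.45 = 926.59.
Adjust for 63% response: 926.59 / 0.63 = 1470.77.
Round up → n = 1471 per group.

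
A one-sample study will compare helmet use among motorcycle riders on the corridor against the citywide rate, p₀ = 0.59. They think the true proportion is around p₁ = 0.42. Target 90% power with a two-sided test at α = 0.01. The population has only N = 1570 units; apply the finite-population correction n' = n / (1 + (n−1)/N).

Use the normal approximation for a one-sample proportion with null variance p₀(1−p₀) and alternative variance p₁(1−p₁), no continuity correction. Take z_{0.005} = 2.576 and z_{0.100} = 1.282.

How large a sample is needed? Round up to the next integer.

n = [z_{α/2}·√(p₀q₀) + z_β·√(p₁q₁)]² / (p₁ − p₀)²
  = [2.576·√(0.59·0.41) + 1.282·√(0.42·0.58)]² / (-0.17)²
  = [2.576·0.4918 + 1.282·0.4936]² / 0.0289
  = [1.8997]² / 0.0289
  = 124.87
Finite-population correction (N = 1570): 124.87 / (1 + (124.87 − 1)/1570) = 115.74.
Round up → n = 116.

n = 116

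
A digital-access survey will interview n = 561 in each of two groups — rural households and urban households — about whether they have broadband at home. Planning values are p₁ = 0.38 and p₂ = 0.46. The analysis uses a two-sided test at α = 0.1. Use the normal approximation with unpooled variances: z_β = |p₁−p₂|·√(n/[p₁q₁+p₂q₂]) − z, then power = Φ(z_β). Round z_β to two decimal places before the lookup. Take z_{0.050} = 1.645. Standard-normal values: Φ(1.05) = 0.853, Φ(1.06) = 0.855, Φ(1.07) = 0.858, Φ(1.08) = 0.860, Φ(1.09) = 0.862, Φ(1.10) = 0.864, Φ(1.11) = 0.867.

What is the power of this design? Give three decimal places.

z_β = |p₁−p₂|·√(n/[p₁q₁+p₂q₂]) − z_{α/2}
    = 0.08 · √(561/0.4840) − 1.645
    = 0.08 · 34.0454 − 1.645
    = 2.7236 − 1.645 = 1.0786 → 1.08
Power = Φ(1.08) = 0.860.

Power ≈ 0.860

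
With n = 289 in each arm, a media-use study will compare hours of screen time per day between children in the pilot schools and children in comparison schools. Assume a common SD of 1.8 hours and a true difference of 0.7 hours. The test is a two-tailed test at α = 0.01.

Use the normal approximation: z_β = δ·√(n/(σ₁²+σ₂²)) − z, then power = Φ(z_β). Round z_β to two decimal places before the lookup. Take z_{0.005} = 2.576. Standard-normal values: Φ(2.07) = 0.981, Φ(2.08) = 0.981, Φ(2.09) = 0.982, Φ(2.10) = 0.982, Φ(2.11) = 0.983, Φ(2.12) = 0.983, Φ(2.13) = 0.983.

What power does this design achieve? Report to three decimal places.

z_β = δ·√(n/(σ₁²+σ₂²)) − z_{α/2}
    = 0.7 · √(289/6.48) − 2.576
    = 0.7 · 6.67823 − 2.576
    = 4.6748 − 2.576 = 2.0988 → 2.10
Power = Φ(2.10) = 0.982.

Power ≈ 0.982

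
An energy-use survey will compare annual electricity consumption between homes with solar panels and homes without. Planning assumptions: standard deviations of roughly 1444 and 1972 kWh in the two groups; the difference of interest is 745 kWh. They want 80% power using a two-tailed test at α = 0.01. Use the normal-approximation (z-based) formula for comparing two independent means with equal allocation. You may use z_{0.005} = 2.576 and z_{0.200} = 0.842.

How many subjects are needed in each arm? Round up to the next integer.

n = 126 per group

n = (z_{α/2} + z_β)² · (σ₁² + σ₂²) / δ²
  = (2.576 + 0.842)² · (1444² + 1972² = 5973920) / 745²
  = 11.6827 · 5973920 / 555025
  = 125.75
Round up → n = 126 per group.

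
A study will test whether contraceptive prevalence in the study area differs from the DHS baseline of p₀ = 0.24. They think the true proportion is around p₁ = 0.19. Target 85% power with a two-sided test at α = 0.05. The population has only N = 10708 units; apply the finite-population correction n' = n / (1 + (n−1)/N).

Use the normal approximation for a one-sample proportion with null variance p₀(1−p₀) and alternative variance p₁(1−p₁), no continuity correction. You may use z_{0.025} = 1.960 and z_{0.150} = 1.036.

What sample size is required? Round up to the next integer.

n = [z_{α/2}·√(p₀q₀) + z_β·√(p₁q₁)]² / (p₁ − p₀)²
  = [1.960·√(0.24·0.76) + 1.036·√(0.19·0.81)]² / (-0.05)²
  = [1.960·0.4271 + 1.036·0.3923]² / 0.0025
  = [1.2435]² / 0.0025
  = 618.52
Finite-population correction (N = 10708): 618.52 / (1 + (618.52 − 1)/10708) = 584.80.
Round up → n = 585.

n = 585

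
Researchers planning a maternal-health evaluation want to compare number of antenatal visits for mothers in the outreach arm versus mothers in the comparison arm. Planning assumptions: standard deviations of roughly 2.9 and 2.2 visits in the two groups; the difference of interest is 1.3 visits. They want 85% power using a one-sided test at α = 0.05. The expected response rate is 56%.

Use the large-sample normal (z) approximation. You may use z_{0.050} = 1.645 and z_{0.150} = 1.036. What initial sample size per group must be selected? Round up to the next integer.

n = 101 per group

n = (z_α + z_β)² · (σ₁² + σ₂²) / δ²
  = (1.645 + 1.036)² · (2.9² + 2.2² = 13.25) / 1.3²
  = 7.1878 · 13.25 / 1.69
  = 56.35
Adjust for 56% response: 56.35 / 0.56 = 100.63.
Round up → n = 101 per group.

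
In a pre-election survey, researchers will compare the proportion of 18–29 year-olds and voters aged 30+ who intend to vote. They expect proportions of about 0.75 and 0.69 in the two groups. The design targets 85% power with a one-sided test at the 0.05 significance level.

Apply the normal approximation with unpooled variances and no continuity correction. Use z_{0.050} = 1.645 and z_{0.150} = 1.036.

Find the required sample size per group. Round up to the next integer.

n = (z_α + z_β)² · [p₁(1−p₁) + p₂(1−p₂)] / (p₁ − p₂)²
  = (1.645 + 1.036)² · (0.75·0.25 + 0.69·0.31) / (0.06)²
  = (2.681)² · (0.1875 + 0.2139) / 0.0036
  = 7.1878 · 0.4014 / 0.0036
  = 801.44
Round up → n = 802 per group.

n = 802 per group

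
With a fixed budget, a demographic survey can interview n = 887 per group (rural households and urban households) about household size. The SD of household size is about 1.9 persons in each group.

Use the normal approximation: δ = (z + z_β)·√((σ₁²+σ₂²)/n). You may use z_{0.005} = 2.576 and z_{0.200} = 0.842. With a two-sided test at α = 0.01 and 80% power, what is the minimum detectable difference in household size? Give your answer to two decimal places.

δ = (z_{α/2} + z_β) · √((σ₁²+σ₂²)/n)
  = (2.576 + 0.842) · √(7.22/887)
  = 3.418 · √0.00814
  = 3.418 · 0.0902
  = 0.3084

Minimum detectable difference ≈ 0.31 persons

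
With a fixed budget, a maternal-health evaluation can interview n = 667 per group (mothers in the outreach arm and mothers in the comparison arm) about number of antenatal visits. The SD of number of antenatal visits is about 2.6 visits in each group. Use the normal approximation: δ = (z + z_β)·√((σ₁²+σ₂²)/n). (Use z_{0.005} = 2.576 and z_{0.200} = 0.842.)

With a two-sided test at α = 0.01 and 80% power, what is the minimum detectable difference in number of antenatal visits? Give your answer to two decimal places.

Minimum detectable difference ≈ 0.49 visits

δ = (z_{α/2} + z_β) · √((σ₁²+σ₂²)/n)
  = (2.576 + 0.842) · √(13.52/667)
  = 3.418 · √0.02027
  = 3.418 · 0.1424
  = 0.4866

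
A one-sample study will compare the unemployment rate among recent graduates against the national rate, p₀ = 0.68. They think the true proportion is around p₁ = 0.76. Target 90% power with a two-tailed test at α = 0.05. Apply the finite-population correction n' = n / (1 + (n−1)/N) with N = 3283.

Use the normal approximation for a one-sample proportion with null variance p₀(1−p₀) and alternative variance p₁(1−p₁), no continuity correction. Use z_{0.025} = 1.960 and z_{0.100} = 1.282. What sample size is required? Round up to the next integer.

n = 304

n = [z_{α/2}·√(p₀q₀) + z_β·√(p₁q₁)]² / (p₁ − p₀)²
  = [1.960·√(0.68·0.32) + 1.282·√(0.76·0.24)]² / (0.08)²
  = [1.960·0.4665 + 1.282·0.4271]² / 0.0064
  = [1.4618]² / 0.0064
  = 333.89
Finite-population correction (N = 3283): 333.89 / (1 + (333.89 − 1)/3283) = 303.15.
Round up → n = 304.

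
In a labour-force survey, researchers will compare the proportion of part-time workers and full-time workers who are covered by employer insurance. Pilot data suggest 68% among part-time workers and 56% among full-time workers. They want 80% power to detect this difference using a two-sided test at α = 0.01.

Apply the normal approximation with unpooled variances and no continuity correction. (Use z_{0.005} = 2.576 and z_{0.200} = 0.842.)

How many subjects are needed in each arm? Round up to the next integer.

n = (z_{α/2} + z_β)² · [p₁(1−p₁) + p₂(1−p₂)] / (p₁ − p₂)²
  = (2.576 + 0.842)² · (0.68·0.32 + 0.56·0.44) / (0.12)²
  = (3.418)² · (0.2176 + 0.2464) / 0.0144
  = 11.6827 · 0.4640 / 0.0144
  = 376.44
Round up → n = 377 per group.

n = 377 per group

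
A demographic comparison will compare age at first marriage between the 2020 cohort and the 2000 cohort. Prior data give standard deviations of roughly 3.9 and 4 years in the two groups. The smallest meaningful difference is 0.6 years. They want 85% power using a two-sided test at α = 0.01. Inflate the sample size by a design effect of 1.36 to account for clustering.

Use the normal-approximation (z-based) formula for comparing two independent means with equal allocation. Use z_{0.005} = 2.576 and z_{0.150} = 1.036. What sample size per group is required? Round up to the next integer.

n = 1539 per group

n = (z_{α/2} + z_β)² · (σ₁² + σ₂²) / δ²
  = (2.576 + 1.036)² · (3.9² + 4² = 31.21) / 0.6²
  = 13.0465 · 31.21 / 0.36
  = 1131.06
Design effect: 1.36 × 1131.06 = 1538.25.
Round up → n = 1539 per group.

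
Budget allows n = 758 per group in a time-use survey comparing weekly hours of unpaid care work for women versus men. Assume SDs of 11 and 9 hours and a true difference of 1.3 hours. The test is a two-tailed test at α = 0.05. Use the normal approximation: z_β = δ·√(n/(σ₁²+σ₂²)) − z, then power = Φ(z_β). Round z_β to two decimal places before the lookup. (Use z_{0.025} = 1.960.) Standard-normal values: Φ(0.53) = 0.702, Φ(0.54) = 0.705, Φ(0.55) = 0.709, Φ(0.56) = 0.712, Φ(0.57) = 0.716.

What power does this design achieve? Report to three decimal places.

z_β = δ·√(n/(σ₁²+σ₂²)) − z_{α/2}
    = 1.3 · √(758/202) − 1.960
    = 1.3 · 1.93713 − 1.960
    = 2.5183 − 1.960 = 0.5583 → 0.56
Power = Φ(0.56) = 0.712.

Power ≈ 0.712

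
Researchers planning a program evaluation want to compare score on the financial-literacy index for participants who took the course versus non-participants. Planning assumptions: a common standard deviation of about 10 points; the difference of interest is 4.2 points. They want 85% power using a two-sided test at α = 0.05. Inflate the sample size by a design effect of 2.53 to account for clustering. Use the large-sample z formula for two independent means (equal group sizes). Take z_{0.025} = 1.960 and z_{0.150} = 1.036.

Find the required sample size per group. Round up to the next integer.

n = 258 per group

n = (z_{α/2} + z_β)² · (σ₁² + σ₂²) / δ²
  = (1.960 + 1.036)² · (2·10² = 200) / 4.2²
  = 8.9760 · 200 / 17.64
  = 101.77
Design effect: 2.53 × 101.77 = 257.48.
Round up → n = 258 per group.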